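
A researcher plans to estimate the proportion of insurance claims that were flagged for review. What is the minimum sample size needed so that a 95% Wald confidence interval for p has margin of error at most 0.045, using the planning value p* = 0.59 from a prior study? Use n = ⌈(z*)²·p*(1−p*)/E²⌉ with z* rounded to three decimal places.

n = 459

The 95% critical value is z* = 1.960.
p*(1−p*) = 0.2419.
Required n before rounding: 3.841600 × 0.2419 / 0.045² = 458.905.
Rounding up, n = 459.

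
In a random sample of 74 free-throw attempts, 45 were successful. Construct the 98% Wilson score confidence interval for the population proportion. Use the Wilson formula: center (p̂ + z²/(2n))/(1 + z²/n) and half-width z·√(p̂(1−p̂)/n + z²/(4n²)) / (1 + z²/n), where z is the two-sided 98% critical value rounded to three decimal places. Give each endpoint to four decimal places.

p̂ = 45/74 = 0.60811; z = 2.326, so z² = 5.410276.
1 + z²/n = 1.073112.
Center = (0.60811 + 0.036556)/1.073112 = 0.60074.
Radicand: p̂(1−p̂)/n + z²/(4n²) = 0.003220441 + 0.000246999 = 0.003467440.
Half-width = 2.326·√0.003467440/1.073112 = 0.12763.
CI: 0.60074 ± 0.12763 = (0.4731, 0.7284).

(0.4731, 0.7284)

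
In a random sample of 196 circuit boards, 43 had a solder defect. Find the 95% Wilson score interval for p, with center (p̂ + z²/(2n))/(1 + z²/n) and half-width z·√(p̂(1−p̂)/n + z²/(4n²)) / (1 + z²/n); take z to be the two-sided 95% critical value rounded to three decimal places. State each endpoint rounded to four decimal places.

Here p̂ = 43/196 = 0.21939 and z = 1.960 (z² = 3.841600).
Denominator 1 + z²/n = 1 + 3.841600/196 = 1.019600.
Adjusted center: (0.21939 + z²/(2n))/1.019600 = 0.22478.
Radicand: p̂(1−p̂)/n + z²/(4n²) = 0.000873759 + 0.000025000 = 0.000898759.
Half-width = z·√(radicand)/denom = 1.960·0.029979/1.019600 = 0.05763.
So the interval runs from 0.1672 to 0.2824.

(0.1672, 0.2824)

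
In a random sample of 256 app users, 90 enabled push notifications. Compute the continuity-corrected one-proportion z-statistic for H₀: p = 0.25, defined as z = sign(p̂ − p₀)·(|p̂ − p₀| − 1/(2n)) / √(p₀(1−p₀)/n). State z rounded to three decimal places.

z = 3.681

Sample proportion p̂ = 90/256 = 0.35156. p̂ − p₀ = 0.101562.
1/(2n) = 0.001953.
Corrected numerator: |0.101562| − 0.001953 = 0.099609.
Null standard error: √(0.25·0.75/256) = √0.000732422 = 0.027063.
z = +0.099609/0.027063 = 3.681.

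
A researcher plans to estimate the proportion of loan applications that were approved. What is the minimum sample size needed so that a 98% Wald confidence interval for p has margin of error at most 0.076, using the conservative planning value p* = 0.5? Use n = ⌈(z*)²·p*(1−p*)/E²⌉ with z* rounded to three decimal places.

n = 235

z* = 2.326 at the 98% level.
p*(1−p*) = 0.50·0.50 = 0.2500.
(z*)²·p*(1−p*)/E² = 5.410276·0.2500/0.005776 = 234.171.
Rounding up, n = 235.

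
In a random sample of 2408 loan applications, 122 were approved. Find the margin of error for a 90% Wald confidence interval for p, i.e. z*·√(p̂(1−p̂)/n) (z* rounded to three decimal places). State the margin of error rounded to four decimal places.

ME = 0.0074

With x = 122 successes in n = 2408, p̂ = 0.05066.
Standard error of p̂: √(0.048098/2408) = √0.000019974 = 0.004469.
z* = 1.645 at the 90% level.
ME = 1.645·0.004469 = 0.0074.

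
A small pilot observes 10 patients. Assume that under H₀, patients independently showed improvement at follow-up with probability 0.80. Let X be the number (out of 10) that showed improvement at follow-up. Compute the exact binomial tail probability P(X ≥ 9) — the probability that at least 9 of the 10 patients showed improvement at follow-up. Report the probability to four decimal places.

P = 0.3758

X ~ Binomial(n=10, p=0.80).
P(X ≥ 9) = C(10,9)·0.80^9·0.20^1 + C(10,10)·0.80^10·0.20^0.
= 0.268435 + 0.107374 = 0.3758.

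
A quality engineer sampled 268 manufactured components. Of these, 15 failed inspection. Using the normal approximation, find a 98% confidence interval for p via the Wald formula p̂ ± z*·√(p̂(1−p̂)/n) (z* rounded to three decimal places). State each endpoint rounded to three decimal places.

(0.023, 0.089)

The sample proportion is 15/268 = 0.05597.
SE = √(p̂(1−p̂)/n) = √(0.052837/268) = 0.014041.
z* = 2.326 at the 98% level.
Margin = 2.326·0.014041 = 0.03266.
So the interval runs from 0.023 to 0.089.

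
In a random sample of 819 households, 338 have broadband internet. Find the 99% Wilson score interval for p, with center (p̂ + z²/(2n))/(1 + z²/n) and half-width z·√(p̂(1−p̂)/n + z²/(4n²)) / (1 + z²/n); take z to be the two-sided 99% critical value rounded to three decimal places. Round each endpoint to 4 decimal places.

(0.3693, 0.4575)

Here p̂ = 338/819 = 0.41270 and z = 2.576 (z² = 6.635776).
1 + z²/n = 1.008102.
Adjusted center: (0.41270 + z²/(2n))/1.008102 = 0.41340.
Radicand: p̂(1−p̂)/n + z²/(4n²) = 0.000295944 + 0.000002473 = 0.000298417.
Half-width = 2.576·√0.000298417/1.008102 = 0.04414.
So the interval runs from 0.3693 to 0.4575.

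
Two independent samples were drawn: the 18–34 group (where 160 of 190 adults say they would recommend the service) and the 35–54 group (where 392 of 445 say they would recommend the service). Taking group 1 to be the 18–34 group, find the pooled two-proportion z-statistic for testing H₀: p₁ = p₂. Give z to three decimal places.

z = -1.328

p̂₁ = 160/190 = 0.84211, p̂₂ = 392/445 = 0.88090.
Pooling: p̂ = 552/635 = 0.86929.
Pooled SE = √[0.1136239·0.00751035] ≈ 0.029212.
z = (p̂₁ − p̂₂)/SE = (0.84211 − 0.88090)/0.029212 = -0.03879/0.029212 = -1.328.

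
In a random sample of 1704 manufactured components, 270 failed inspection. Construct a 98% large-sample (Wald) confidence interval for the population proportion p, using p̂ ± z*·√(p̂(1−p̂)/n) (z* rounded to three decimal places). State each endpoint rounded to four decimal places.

(0.1379, 0.1790)

The sample proportion is 270/1704 = 0.15845.
SE = √(p̂(1−p̂)/n) = √(0.133344/1704) = 0.008846.
The 98% critical value is z* = 2.326.
Margin of error: 2.326 × 0.008846 = 0.02058.
CI: 0.15845 ± 0.02058 = (0.1379, 0.1790).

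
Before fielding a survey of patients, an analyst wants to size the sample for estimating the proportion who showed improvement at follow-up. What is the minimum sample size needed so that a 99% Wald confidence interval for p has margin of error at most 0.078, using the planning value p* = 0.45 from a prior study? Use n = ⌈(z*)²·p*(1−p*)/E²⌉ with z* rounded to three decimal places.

z* = 2.576 at the 99% level.
p*(1−p*) = 0.2475.
(z*)²·p*(1−p*)/E² = 6.635776·0.2475/0.006084 = 269.947.
⌈269.947⌉ = 270.

n = 270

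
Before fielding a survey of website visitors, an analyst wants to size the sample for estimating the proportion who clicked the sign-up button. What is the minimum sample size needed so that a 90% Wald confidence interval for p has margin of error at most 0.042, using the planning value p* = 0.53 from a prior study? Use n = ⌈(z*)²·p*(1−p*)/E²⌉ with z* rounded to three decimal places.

z* = 1.645 at the 90% level.
p*(1−p*) = 0.53·0.47 = 0.2491.
Required n before rounding: 2.706025 × 0.2491 / 0.042² = 382.126.
⌈382.126⌉ = 383.

n = 383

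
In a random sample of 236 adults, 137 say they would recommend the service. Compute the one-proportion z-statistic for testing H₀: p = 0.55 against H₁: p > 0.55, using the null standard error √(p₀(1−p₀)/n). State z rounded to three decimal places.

z = 0.942

p̂ = 137/236 = 0.58051.
SE₀ = √(0.55·0.45/236) = 0.032384.
z = (0.58051 − 0.55)/0.032384 = 0.03051/0.032384 = 0.942.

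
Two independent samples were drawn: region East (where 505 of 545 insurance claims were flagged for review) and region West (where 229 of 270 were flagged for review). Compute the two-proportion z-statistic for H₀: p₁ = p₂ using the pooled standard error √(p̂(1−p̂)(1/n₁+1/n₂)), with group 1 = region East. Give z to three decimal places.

Sample proportions: p̂₁ = 505/545 = 0.92661 and p̂₂ = 229/270 = 0.84815.
Pooled p̂ = (505+229)/(545+270) = 734/815 = 0.90061.
Pooled SE = √[0.0895088·0.00553857] ≈ 0.022265.
z = (p̂₁ − p̂₂)/SE = (0.92661 − 0.84815)/0.022265 = 0.07846/0.022265 = 3.524.

z = 3.524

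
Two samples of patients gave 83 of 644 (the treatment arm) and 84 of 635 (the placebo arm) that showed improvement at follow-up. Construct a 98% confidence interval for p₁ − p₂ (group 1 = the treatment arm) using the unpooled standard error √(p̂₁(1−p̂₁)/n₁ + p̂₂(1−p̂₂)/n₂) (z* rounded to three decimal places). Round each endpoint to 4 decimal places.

p̂₁ = 83/644 = 0.12888, p̂₂ = 84/635 = 0.13228; p̂₁ − p̂₂ = -0.00340.
SE = √(0.000174335 + 0.000180763) = √0.000355098 = 0.018844.
z* = 2.326 at the 98% level. Margin = 2.326·0.018844 = 0.04383.
So the interval runs from -0.0472 to 0.0404.

(-0.0472, 0.0404)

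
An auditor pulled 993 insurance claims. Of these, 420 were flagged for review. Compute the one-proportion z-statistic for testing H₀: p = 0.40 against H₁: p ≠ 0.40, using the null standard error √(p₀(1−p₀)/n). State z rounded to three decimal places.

The sample proportion is 420/993 = 0.42296.
Under H₀, SE = √(p₀(1−p₀)/n) = √(0.40·0.60/993) = √0.000241692 = 0.015546.
z = (p̂ − p₀)/SE = (0.42296 − 0.40)/0.015546 = 1.477.

z = 1.477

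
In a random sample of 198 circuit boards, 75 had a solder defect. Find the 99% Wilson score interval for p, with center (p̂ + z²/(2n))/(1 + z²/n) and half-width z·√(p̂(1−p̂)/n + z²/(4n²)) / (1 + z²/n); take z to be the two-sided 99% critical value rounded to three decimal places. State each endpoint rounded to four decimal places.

Here p̂ = 75/198 = 0.37879 and z = 2.576 (z² = 6.635776).
Denominator 1 + z²/n = 1 + 6.635776/198 = 1.033514.
Center = (0.37879 + 0.016757)/1.033514 = 0.38272.
Radicand: p̂(1−p̂)/n + z²/(4n²) = 0.001188422 + 0.000042316 = 0.001230738.
Half-width = z·√(radicand)/denom = 2.576·0.035082/1.033514 = 0.08744.
Interval: 0.38272 ± 0.08744 → (0.2953, 0.4702).

(0.2953, 0.4702)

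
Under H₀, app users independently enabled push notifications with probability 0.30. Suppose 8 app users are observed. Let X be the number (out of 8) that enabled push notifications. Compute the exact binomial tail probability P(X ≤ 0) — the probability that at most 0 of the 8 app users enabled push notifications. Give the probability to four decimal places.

P = 0.0576

X ~ Binomial(n=8, p=0.30).
P(X ≤ 0) = C(8,0)·0.30^0·0.70^8.
= 0.057648 = 0.0576.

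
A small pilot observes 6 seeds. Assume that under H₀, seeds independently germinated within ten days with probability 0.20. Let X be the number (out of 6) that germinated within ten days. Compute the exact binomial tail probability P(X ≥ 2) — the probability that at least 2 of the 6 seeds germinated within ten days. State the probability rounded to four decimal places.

P = 0.3446

X ~ Binomial(n=6, p=0.20).
P(X ≥ 2) = Σ_{j=2}^{6} C(6,j)·0.20^j·0.80^{6−j}.
= 0.245760 + 0.081920 + 0.015360 + 0.001536 + 0.000064 = 0.3446.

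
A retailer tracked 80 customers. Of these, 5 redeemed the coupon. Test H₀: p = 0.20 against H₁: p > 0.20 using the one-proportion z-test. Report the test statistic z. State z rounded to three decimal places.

z = -3.075

Sample proportion p̂ = 5/80 = 0.06250.
Under H₀, SE = √(p₀(1−p₀)/n) = √(0.20·0.80/80) = √0.002000000 = 0.044721.
z = (0.06250 − 0.20)/0.044721 = -0.13750/0.044721 = -3.075.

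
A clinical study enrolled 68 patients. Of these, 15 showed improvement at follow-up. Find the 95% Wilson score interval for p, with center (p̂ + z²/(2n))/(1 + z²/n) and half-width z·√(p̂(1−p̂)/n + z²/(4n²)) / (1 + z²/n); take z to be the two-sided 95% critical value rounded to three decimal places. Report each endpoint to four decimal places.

p̂ = 15/68 = 0.22059; z = 1.960, so z² = 3.841600.
1 + z²/n = 1.056494.
Center = (0.22059 + 0.028247)/1.056494 = 0.23553.
Radicand: p̂(1−p̂)/n + z²/(4n²) = 0.002528369 + 0.000207699 = 0.002736068.
Half-width = z·√(radicand)/denom = 1.960·0.052307/1.056494 = 0.09704.
So the interval runs from 0.1385 to 0.3326.

(0.1385, 0.3326)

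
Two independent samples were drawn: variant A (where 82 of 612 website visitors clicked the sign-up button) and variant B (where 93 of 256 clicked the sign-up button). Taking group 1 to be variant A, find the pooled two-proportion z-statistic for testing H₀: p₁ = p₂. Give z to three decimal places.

z = -7.678

Sample proportions: p̂₁ = 82/612 = 0.13399 and p̂₂ = 93/256 = 0.36328.
Pooling: p̂ = 175/868 = 0.20161.
SE = √[p̂(1−p̂)(1/n₁+1/n₂)] = √[0.20161·0.79839·(1/612+1/256)] ≈ 0.029863.
z = -0.22929/0.029863 = -7.678.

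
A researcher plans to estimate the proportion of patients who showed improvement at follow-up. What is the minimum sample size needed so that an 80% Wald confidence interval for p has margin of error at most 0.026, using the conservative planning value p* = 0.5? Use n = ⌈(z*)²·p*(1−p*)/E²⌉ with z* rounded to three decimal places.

n = 608

For 80% confidence, z* = 1.282.
p*(1−p*) = 0.50·0.50 = 0.2500.
(z*)²·p*(1−p*)/E² = 1.643524·0.2500/0.000676 = 607.812.
Rounding up, n = 608.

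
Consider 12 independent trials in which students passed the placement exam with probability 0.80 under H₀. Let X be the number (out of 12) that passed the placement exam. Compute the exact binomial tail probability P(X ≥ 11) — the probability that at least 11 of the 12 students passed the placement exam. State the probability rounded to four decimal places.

X is binomial with n = 12 and p = 0.80.
P(X ≥ 11) = C(12,11)·0.80^11·0.20^1 + C(12,12)·0.80^12·0.20^0.
= 0.206158 + 0.068719 = 0.2749.

P = 0.2749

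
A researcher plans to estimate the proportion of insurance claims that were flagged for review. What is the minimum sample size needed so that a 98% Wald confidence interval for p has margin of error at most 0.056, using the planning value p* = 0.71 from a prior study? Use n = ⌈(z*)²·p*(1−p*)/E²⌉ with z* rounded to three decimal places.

n = 356

The 98% critical value is z* = 2.326.
p*(1−p*) = 0.71·0.29 = 0.2059.
Required n before rounding: 5.410276 × 0.2059 / 0.056² = 355.222.
⌈355.222⌉ = 356.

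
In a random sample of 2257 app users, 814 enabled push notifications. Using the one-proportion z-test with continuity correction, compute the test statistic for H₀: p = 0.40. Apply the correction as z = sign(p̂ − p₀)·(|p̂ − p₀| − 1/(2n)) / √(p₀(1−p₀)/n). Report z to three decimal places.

z = -3.794

p̂ = 814/2257 = 0.36066. p̂ − p₀ = -0.039344.
Continuity correction 1/(2n) = 1/4514 = 0.000222.
Corrected numerator: |-0.039344| − 0.000222 = 0.039122.
Under H₀, SE = √(p₀(1−p₀)/n) = √(0.40·0.60/2257) = √0.000106336 = 0.010312.
z = −0.039122/0.010312 = -3.794.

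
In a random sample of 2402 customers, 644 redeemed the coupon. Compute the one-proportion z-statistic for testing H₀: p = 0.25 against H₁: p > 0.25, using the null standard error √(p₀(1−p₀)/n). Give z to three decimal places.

z = 2.050

The sample proportion is 644/2402 = 0.26811.
Under H₀, SE = √(p₀(1−p₀)/n) = √(0.25·0.75/2402) = √0.000078060 = 0.008835.
z = (p̂ − p₀)/SE = (0.26811 − 0.25)/0.008835 = 2.050.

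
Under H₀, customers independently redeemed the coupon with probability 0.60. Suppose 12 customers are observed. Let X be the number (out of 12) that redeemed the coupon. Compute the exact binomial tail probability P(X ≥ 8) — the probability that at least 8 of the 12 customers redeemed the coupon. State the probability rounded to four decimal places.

P = 0.4382

X ~ Binomial(n=12, p=0.60).
P(X ≥ 8) = Σ_{j=8}^{12} C(12,j)·0.60^j·0.40^{12−j}.
= 0.212841 + 0.141894 + 0.063852 + 0.017414 + 0.002177 = 0.4382.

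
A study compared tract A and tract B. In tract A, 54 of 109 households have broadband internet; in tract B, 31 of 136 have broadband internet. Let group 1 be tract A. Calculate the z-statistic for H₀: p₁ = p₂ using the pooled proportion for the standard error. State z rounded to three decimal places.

z = 4.371

p̂₁ = 54/109 = 0.49541, p̂₂ = 31/136 = 0.22794.
Pooled p̂ = (54+31)/(109+136) = 85/245 = 0.34694.
SE = √[p̂(1−p̂)(1/n₁+1/n₂)] = √[0.34694·0.65306·(1/109+1/136)] ≈ 0.061193.
z = 0.26747/0.061193 = 4.371.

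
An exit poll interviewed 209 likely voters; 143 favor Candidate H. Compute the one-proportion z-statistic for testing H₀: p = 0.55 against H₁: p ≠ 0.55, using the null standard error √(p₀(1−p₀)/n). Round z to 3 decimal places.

z = 3.900

The sample proportion is 143/209 = 0.68421.
Null standard error: √(0.55·0.45/209) = √0.001184211 = 0.034412.
z = (p̂ − p₀)/SE = (0.68421 − 0.55)/0.034412 = 3.900.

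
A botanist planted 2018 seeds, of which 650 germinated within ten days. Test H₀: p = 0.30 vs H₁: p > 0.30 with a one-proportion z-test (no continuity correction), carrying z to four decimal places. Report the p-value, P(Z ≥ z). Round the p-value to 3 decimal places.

p-value = 0.015

p̂ = 650/2018 = 0.32210.
Null standard error: √(0.30·0.70/2018) = √0.000104063 = 0.010201.
Test statistic (full precision, shown to 4 dp): z = (650/2018 − 0.30)/SE₀ ≈ 2.1665.
From the standard normal, P(Z ≥ z) = 0.015.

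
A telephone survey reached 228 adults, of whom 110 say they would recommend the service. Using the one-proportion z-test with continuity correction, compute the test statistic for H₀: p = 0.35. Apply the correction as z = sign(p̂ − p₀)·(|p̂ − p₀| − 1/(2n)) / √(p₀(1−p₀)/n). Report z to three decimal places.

p̂ = 110/228 = 0.48246. p̂ − p₀ = 0.132456.
1/(2n) = 0.002193.
Corrected numerator: |0.132456| − 0.002193 = 0.130263.
Null standard error: √(0.35·0.65/228) = √0.000997807 = 0.031588.
z = (+)0.130263/0.031588 = 4.124.

z = 4.124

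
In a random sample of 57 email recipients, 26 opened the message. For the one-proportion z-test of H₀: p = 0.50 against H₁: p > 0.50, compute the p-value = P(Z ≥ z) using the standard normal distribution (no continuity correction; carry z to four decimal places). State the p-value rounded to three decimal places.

p-value = 0.746

With x = 26 successes in n = 57, p̂ = 0.45614.
SE₀ = √(0.50·0.50/57) = 0.066227.
Test statistic (full precision, shown to 4 dp): z = (26/57 − 0.50)/SE₀ ≈ -0.6623.
p-value = P(Z ≥ z) with z = -0.6623 → 0.746.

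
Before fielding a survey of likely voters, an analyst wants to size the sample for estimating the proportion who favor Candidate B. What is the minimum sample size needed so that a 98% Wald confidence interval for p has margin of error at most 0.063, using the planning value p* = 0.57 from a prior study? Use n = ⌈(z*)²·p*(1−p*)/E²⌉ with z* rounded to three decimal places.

For 98% confidence, z* = 2.326.
p*(1−p*) = 0.2451.
Required n before rounding: 5.410276 × 0.2451 / 0.063² = 334.104.
⌈334.104⌉ = 335.

n = 335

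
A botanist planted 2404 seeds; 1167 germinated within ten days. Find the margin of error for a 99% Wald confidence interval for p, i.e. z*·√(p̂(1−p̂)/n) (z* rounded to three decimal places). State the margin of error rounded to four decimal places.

The sample proportion is 1167/2404 = 0.48544.
Standard error of p̂: √(0.249788/2404) = √0.000103905 = 0.010193.
The 99% critical value is z* = 2.576.
Margin of error = z*·SE = 2.576 × 0.010193 = 0.0263.

ME = 0.0263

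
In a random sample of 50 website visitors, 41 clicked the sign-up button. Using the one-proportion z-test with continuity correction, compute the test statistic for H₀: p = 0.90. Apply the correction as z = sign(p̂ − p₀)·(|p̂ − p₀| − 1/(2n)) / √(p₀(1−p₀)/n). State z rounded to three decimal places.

z = -1.650

With x = 41 successes in n = 50, p̂ = 0.82000. p̂ − p₀ = -0.080000.
1/(2n) = 0.010000.
Corrected numerator: |-0.080000| − 0.010000 = 0.070000.
Under H₀, SE = √(p₀(1−p₀)/n) = √(0.90·0.10/50) = √0.001800000 = 0.042426.
z = −0.070000/0.042426 = -1.650.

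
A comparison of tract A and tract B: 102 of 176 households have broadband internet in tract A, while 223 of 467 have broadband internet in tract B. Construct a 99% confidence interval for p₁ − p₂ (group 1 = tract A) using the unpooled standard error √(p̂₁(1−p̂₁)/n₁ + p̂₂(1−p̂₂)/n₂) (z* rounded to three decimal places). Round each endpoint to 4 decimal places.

(-0.0108, 0.2149)

p̂₁ = 102/176 = 0.57955, p̂₂ = 223/467 = 0.47752; p̂₁ − p̂₂ = 0.10203.
SE = √(0.001384503 + 0.000534249) = √0.001918752 = 0.043804.
For 99% confidence, z* = 2.576. Margin = 2.576·0.043804 = 0.11284.
So the interval runs from -0.0108 to 0.2149.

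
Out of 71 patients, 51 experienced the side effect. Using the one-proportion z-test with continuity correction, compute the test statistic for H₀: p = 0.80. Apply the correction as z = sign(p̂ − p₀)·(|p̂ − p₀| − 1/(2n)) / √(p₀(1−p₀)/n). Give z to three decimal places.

With x = 51 successes in n = 71, p̂ = 0.71831. p̂ − p₀ = -0.081690.
Continuity correction 1/(2n) = 1/142 = 0.007042.
Corrected numerator: |-0.081690| − 0.007042 = 0.074648.
Under H₀, SE = √(p₀(1−p₀)/n) = √(0.80·0.20/71) = √0.002253521 = 0.047471.
z = −0.074648/0.047471 = -1.572.

z = -1.572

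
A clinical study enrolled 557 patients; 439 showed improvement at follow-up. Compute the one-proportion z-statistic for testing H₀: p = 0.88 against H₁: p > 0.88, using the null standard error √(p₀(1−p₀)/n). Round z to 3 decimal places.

The sample proportion is 439/557 = 0.78815.
Under H₀, SE = √(p₀(1−p₀)/n) = √(0.88·0.12/557) = √0.000189587 = 0.013769.
z = (0.78815 − 0.88)/0.013769 = -0.09185/0.013769 = -6.671.

z = -6.671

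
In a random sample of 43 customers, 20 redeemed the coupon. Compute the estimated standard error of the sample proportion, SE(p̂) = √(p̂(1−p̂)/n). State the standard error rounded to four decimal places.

The sample proportion is 20/43 = 0.46512.
p̂(1−p̂) = 0.248783.
SE = √(0.248783/43) = √0.005785651 = 0.0761.

SE = 0.0761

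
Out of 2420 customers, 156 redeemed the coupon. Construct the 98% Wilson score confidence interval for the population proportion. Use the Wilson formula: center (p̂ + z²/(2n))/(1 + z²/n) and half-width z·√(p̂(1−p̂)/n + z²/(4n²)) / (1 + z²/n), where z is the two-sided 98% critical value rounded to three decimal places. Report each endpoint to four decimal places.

p̂ = 156/2420 = 0.06446; z = 2.326, so z² = 5.410276.
1 + z²/n = 1.002236.
Center = (0.06446 + 0.001118)/1.002236 = 0.06543.
Radicand: p̂(1−p̂)/n + z²/(4n²) = 0.000024920 + 0.000000231 = 0.000025151.
Half-width = z·√(radicand)/denom = 2.326·0.005015/1.002236 = 0.01164.
So the interval runs from 0.0538 to 0.0771.

(0.0538, 0.0771)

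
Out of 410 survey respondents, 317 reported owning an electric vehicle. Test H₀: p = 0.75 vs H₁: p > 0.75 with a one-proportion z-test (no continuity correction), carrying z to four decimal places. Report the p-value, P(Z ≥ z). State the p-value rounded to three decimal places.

p-value = 0.139

Sample proportion p̂ = 317/410 = 0.77317.
Null standard error: √(0.75·0.25/410) = √0.000457317 = 0.021385.
Test statistic (full precision, shown to 4 dp): z = (317/410 − 0.75)/SE₀ ≈ 1.0835.
From the standard normal, P(Z ≥ z) = 0.139.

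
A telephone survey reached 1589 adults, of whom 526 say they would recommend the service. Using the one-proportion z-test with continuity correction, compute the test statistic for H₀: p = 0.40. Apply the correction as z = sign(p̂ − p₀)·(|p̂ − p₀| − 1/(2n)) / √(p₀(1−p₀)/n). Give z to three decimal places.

With x = 526 successes in n = 1589, p̂ = 0.33103. p̂ − p₀ = -0.068974.
1/(2n) = 0.000315.
Corrected numerator: |-0.068974| − 0.000315 = 0.068659.
SE₀ = √(0.40·0.60/1589) = 0.012290.
z = −0.068659/0.012290 = -5.587.

z = -5.587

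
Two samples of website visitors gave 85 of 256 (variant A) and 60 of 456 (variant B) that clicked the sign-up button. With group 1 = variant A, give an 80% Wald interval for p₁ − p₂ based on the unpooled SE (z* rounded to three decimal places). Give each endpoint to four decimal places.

p̂₁ = 85/256 = 0.33203, p̂₂ = 60/456 = 0.13158; p̂₁ − p̂₂ = 0.20045.
SE = √(0.000866354 + 0.000250583) = √0.001116937 = 0.033421.
For 80% confidence, z* = 1.282. Margin = 1.282·0.033421 = 0.04285.
So the interval runs from 0.1576 to 0.2433.

(0.1576, 0.2433)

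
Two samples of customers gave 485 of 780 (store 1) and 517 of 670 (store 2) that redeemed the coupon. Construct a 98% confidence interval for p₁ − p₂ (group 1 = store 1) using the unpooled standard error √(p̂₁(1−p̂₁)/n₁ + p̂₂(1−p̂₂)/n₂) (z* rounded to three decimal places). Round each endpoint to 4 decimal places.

(-0.2051, -0.0946)

p̂₁ = 485/780 = 0.62179, p̂₂ = 517/670 = 0.77164; p̂₁ − p̂₂ = -0.14985.
Unpooled SE = √(p̂₁(1−p̂₁)/n₁ + p̂₂(1−p̂₂)/n₂) = √(0.000301495 + 0.000263001) = 0.023759.
z* = 2.326 at the 98% level. Margin of error = 0.05526.
So the interval runs from -0.2051 to -0.0946.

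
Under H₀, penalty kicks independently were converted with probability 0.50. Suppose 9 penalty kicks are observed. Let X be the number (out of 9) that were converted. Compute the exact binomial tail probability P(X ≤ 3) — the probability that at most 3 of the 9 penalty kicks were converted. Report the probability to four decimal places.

P = 0.2539

X ~ Binomial(n=9, p=0.50).
P(X ≤ 3) = C(9,0)·0.50^0·0.50^9 + C(9,1)·0.50^1·0.50^8 + C(9,2)·0.50^2·0.50^7 + C(9,3)·0.50^3·0.50^6.
= 0.001953 + 0.017578 + 0.070312 + 0.164062 = 0.2539.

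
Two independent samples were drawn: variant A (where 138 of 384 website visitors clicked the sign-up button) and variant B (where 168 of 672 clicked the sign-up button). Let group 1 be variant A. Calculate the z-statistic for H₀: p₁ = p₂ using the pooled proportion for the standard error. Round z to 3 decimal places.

z = 3.769

p̂₁ = 138/384 = 0.35938, p̂₂ = 168/672 = 0.25000.
Pooled p̂ = (138+168)/(384+672) = 306/1056 = 0.28977.
SE = √[p̂(1−p̂)(1/n₁+1/n₂)] = √[0.28977·0.71023·(1/384+1/672)] ≈ 0.029021.
z = 0.10938/0.029021 = 3.769.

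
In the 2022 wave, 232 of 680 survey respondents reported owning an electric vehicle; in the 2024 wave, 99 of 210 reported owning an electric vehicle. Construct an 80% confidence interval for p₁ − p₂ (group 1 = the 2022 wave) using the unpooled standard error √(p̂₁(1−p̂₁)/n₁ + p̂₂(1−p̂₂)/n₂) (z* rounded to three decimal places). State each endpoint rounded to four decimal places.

(-0.1802, -0.0803)

p̂₁ = 0.34118, p̂₂ = 0.47143, so the observed difference is -0.13025.
Unpooled SE = √(p̂₁(1−p̂₁)/n₁ + p̂₂(1−p̂₂)/n₂) = √(0.000330552 + 0.001186589) = 0.038950.
For 80% confidence, z* = 1.282. Margin of error = 0.04993.
Interval: -0.13025 ± 0.04993 → (-0.1802, -0.0803).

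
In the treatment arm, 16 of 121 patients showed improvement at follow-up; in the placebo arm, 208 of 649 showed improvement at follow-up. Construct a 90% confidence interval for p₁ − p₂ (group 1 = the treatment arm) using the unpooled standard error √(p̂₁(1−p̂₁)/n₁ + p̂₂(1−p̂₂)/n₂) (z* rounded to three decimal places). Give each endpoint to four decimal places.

p̂₁ = 16/121 = 0.13223, p̂₂ = 208/649 = 0.32049; p̂₁ − p̂₂ = -0.18826.
Unpooled SE = √(p̂₁(1−p̂₁)/n₁ + p̂₂(1−p̂₂)/n₂) = √(0.000948316 + 0.000335558) = 0.035831.
z* = 1.645 at the 90% level. Margin of error = 0.05894.
CI: -0.18826 ± 0.05894 = (-0.2472, -0.1293).

(-0.2472, -0.1293)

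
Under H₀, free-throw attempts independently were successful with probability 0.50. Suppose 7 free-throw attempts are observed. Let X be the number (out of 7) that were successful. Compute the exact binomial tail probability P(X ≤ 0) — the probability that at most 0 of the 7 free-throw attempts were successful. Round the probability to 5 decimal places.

X is binomial with n = 7 and p = 0.50.
P(X ≤ 0) = C(7,0)·0.50^0·0.50^7.
= 0.007812 = 0.00781.

P = 0.00781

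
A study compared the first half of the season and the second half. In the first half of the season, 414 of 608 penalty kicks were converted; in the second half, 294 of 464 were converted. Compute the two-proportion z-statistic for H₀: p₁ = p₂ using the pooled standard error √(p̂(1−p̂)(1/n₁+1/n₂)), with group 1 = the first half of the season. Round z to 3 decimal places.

z = 1.620

Sample proportions: p̂₁ = 414/608 = 0.68092 and p̂₂ = 294/464 = 0.63362.
Pooling: p̂ = 708/1072 = 0.66045.
SE = √[p̂(1−p̂)(1/n₁+1/n₂)] = √[0.66045·0.33955·(1/608+1/464)] ≈ 0.029192.
z = (p̂₁ − p̂₂)/SE = (0.68092 − 0.63362)/0.029192 = 0.04730/0.029192 = 1.620.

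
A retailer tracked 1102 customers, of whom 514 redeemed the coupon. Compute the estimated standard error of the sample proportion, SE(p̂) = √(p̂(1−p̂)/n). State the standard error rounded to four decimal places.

The sample proportion is 514/1102 = 0.46642.
p̂(1−p̂) = 0.248872.
SE = √(0.248872/1102) = √0.000225837 = 0.0150.

SE = 0.0150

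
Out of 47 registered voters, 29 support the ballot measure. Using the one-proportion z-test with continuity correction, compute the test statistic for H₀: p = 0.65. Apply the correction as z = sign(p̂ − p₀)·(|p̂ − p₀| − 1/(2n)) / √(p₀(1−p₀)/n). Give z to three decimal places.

z = -0.321

p̂ = 29/47 = 0.61702. p̂ − p₀ = -0.032979.
1/(2n) = 0.010638.
Corrected numerator: |-0.032979| − 0.010638 = 0.022341.
Null standard error: √(0.65·0.35/47) = √0.004840426 = 0.069573.
z = −0.022341/0.069573 = -0.321.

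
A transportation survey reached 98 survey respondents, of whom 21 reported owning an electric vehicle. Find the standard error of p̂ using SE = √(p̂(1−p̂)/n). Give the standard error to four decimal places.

SE = 0.0414

With x = 21 successes in n = 98, p̂ = 0.21429.
p̂(1−p̂) = 0.168370.
SE = √(0.168370/98) = 0.0414.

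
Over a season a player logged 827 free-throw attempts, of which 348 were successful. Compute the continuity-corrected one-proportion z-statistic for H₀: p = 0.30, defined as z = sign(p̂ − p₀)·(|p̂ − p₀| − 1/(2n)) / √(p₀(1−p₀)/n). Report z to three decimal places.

p̂ = 348/827 = 0.42080. p̂ − p₀ = 0.120798.
1/(2n) = 0.000605.
Corrected numerator: |0.120798| − 0.000605 = 0.120193.
Under H₀, SE = √(p₀(1−p₀)/n) = √(0.30·0.70/827) = √0.000253930 = 0.015935.
z = (+)0.120193/0.015935 = 7.543.

z = 7.543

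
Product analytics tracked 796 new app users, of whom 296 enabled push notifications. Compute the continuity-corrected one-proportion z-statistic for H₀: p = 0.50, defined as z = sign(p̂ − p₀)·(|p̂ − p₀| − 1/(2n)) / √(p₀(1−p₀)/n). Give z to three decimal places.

z = -7.195

The sample proportion is 296/796 = 0.37186. p̂ − p₀ = -0.128141.
Continuity correction 1/(2n) = 1/1592 = 0.000628.
Corrected numerator: |-0.128141| − 0.000628 = 0.127513.
Under H₀, SE = √(p₀(1−p₀)/n) = √(0.50·0.50/796) = √0.000314070 = 0.017722.
z = (−)0.127513/0.017722 = -7.195.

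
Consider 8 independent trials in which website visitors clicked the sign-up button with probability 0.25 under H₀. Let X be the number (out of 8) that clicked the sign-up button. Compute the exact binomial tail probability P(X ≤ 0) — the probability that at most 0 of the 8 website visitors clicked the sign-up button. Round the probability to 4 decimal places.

P = 0.1001

X is binomial with n = 8 and p = 0.25.
P(X ≤ 0) = C(8,0)·0.25^0·0.75^8.
= 0.100113 = 0.1001.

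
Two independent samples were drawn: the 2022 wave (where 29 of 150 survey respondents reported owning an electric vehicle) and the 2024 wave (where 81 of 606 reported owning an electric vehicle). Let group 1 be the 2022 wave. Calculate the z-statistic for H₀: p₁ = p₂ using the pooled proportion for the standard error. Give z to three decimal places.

z = 1.856

p̂₁ = 29/150 = 0.19333, p̂₂ = 81/606 = 0.13366.
Pooled p̂ = (29+81)/(150+606) = 110/756 = 0.14550.
Pooled SE = √[0.1243316·0.00831683] ≈ 0.032157.
z = 0.05967/0.032157 = 1.856.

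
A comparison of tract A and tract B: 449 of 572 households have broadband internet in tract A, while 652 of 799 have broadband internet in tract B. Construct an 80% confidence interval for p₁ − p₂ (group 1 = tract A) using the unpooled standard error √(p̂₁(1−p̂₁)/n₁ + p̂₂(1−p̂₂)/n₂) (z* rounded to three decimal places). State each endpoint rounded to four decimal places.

p̂₁ = 0.78497, p̂₂ = 0.81602, so the observed difference is -0.03105.
SE = √(0.000295096 + 0.000187899) = √0.000482995 = 0.021977.
The 80% critical value is z* = 1.282. Margin = 1.282·0.021977 = 0.02817.
CI: -0.03105 ± 0.02817 = (-0.0592, -0.0029).

(-0.0592, -0.0029)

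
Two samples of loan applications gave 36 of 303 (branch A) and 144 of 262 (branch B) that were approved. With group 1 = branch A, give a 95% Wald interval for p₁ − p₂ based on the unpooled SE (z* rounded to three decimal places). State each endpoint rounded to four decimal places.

p̂₁ = 0.11881, p̂₂ = 0.54962, so the observed difference is -0.43081.
Unpooled SE = √(p̂₁(1−p̂₁)/n₁ + p̂₂(1−p̂₂)/n₂) = √(0.000345530 + 0.000944802) = 0.035921.
For 95% confidence, z* = 1.960. Margin = 1.960·0.035921 = 0.07041.
So the interval runs from -0.5012 to -0.3604.

(-0.5012, -0.3604)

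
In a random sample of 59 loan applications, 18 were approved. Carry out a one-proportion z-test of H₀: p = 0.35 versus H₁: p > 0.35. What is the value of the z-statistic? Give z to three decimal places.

With x = 18 successes in n = 59, p̂ = 0.30508.
Null standard error: √(0.35·0.65/59) = √0.003855932 = 0.062096.
z = (0.30508 − 0.35)/0.062096 = -0.04492/0.062096 = -0.723.

z = -0.723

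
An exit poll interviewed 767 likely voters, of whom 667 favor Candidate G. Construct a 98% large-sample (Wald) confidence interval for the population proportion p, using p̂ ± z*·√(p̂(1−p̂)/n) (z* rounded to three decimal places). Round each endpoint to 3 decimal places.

(0.841, 0.898)

p̂ = 667/767 = 0.86962.
SE = √(p̂(1−p̂)/n) = √(0.113380/767) = 0.012158.
z* = 2.326 at the 98% level.
Margin = 2.326·0.012158 = 0.02828.
CI: 0.86962 ± 0.02828 = (0.841, 0.898).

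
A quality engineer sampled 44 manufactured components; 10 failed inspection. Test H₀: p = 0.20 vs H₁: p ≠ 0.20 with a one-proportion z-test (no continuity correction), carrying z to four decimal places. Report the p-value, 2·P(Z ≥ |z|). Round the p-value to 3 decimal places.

p-value = 0.651

With x = 10 successes in n = 44, p̂ = 0.22727.
Under H₀, SE = √(p₀(1−p₀)/n) = √(0.20·0.80/44) = √0.003636364 = 0.060302.
Test statistic (full precision, shown to 4 dp): z = (10/44 − 0.20)/SE₀ ≈ 0.4523.
From the standard normal, 2·P(Z ≥ |z|) = 0.651.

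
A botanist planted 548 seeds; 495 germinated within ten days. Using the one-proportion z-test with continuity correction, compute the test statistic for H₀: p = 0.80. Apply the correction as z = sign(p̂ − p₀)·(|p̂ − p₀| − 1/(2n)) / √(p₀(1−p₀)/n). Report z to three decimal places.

Sample proportion p̂ = 495/548 = 0.90328. p̂ − p₀ = 0.103285.
Continuity correction 1/(2n) = 1/1096 = 0.000912.
Corrected numerator: |0.103285| − 0.000912 = 0.102373.
SE₀ = √(0.80·0.20/548) = 0.017087.
z = +0.102373/0.017087 = 5.991.

z = 5.991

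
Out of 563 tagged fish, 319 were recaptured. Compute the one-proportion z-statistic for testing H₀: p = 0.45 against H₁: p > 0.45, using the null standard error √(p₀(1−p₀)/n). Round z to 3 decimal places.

z = 5.562

The sample proportion is 319/563 = 0.56661.
Null standard error: √(0.45·0.55/563) = √0.000439609 = 0.020967.
z = (p̂ − p₀)/SE = (0.56661 − 0.45)/0.020967 = 5.562.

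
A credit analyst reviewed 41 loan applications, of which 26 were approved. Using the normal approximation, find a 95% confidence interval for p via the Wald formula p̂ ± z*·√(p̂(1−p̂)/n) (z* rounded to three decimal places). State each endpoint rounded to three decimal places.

(0.487, 0.782)

Sample proportion p̂ = 26/41 = 0.63415.
Standard error of p̂: √(0.232005/41) = √0.005658653 = 0.075224.
For 95% confidence, z* = 1.960.
Margin = 1.960·0.075224 = 0.14744.
So the interval runs from 0.487 to 0.782.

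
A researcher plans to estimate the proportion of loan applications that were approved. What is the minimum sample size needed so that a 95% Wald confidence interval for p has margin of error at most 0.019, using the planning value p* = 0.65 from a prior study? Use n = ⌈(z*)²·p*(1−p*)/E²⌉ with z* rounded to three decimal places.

n = 2421

The 95% critical value is z* = 1.960.
p*(1−p*) = 0.65·0.35 = 0.2275.
Required n before rounding: 3.841600 × 0.2275 / 0.019² = 2420.953.
Rounding up, n = 2421.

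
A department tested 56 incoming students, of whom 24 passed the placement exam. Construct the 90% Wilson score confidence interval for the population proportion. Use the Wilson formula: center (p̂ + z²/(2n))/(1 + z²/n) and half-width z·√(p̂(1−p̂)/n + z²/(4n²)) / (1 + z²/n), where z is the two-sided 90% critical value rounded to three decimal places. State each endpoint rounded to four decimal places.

Here p̂ = 24/56 = 0.42857 and z = 1.645 (z² = 2.706025).
Denominator 1 + z²/n = 1 + 2.706025/56 = 1.048322.
Center = (0.42857 + 0.024161)/1.048322 = 0.43186.
Radicand: p̂(1−p̂)/n + z²/(4n²) = 0.004373178 + 0.000215723 = 0.004588901.
Half-width = z·√(radicand)/denom = 1.645·0.067741/1.048322 = 0.10630.
CI: 0.43186 ± 0.10630 = (0.3256, 0.5382).

(0.3256, 0.5382)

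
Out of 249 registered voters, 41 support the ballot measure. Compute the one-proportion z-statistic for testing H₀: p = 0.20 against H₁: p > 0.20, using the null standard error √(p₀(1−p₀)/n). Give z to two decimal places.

z = -1.39

Sample proportion p̂ = 41/249 = 0.16466.
Null standard error: √(0.20·0.80/249) = √0.000642570 = 0.025349.
z = (p̂ − p₀)/SE = (0.16466 − 0.20)/0.025349 = -1.39.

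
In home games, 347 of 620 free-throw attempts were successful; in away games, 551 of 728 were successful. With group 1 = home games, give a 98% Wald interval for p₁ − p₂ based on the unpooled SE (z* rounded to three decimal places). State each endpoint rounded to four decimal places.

p̂₁ = 0.55968, p̂₂ = 0.75687, so the observed difference is -0.19719.
Unpooled SE = √(p̂₁(1−p̂₁)/n₁ + p̂₂(1−p̂₂)/n₂) = √(0.000397482 + 0.000252773) = 0.025500.
The 98% critical value is z* = 2.326. Margin of error = 0.05931.
So the interval runs from -0.2565 to -0.1379.

(-0.2565, -0.1379)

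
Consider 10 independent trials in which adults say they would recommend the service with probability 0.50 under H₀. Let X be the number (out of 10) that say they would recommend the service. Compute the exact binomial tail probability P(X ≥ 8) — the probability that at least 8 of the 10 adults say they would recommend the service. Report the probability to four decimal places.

P = 0.0547

X is binomial with n = 10 and p = 0.50.
P(X ≥ 8) = C(10,8)·0.50^8·0.50^2 + C(10,9)·0.50^9·0.50^1 + C(10,10)·0.50^10·0.50^0.
= 0.043945 + 0.009766 + 0.000977 = 0.0547.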